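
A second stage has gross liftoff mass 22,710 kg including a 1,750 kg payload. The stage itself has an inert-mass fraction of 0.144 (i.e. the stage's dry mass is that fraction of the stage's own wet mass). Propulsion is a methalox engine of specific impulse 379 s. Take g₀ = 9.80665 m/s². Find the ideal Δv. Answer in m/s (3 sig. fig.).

Stage wet mass = m₀ − payload = 22,710 − 1,750 = 20,960 kg.
Stage dry mass = ε × stage wet mass = 0.144 × 20,960 = 3,018.24 kg.
Burnout mass m_f = stage dry + payload = 3,018.24 + 1,750 = 4,768.24 kg.
v_e = Isp · g₀ = 379 × 9.80665 = 3716.7 m/s.
By the Tsiolkovsky rocket equation, Δv = v_e · ln(22,710/4,768.24) = 3716.7 × ln(4.763) = 3716.7 × 1.5608 ≈ 5801 m/s.

Δv ≈ 5800 m/s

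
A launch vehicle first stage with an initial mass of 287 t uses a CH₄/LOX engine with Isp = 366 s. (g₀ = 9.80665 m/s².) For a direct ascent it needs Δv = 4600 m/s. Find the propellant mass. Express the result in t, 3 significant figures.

propellant mass ≈ 207 t

v_e = Isp · g₀ = 366 × 9.80665 = 3589.2 m/s.
By the Tsiolkovsky rocket equation, m₀/m_f = exp(Δv / v_e) = exp(4600 / 3589.2) = exp(1.2816) = 3.6024.
m_f = 287 / 3.6024 = 79.6691 t, so propellant = m₀ − m_f = 287 − 79.6691 = 207.3309 t.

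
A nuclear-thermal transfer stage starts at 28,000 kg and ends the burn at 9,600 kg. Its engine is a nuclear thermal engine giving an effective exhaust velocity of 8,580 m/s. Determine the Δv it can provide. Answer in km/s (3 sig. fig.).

Δv = v_e · ln(m₀/m_f) = 8580.0 × ln(2.917) = 8580.0 × 1.0704 ≈ 9184.4 m/s.

Δv ≈ 9.18 km/s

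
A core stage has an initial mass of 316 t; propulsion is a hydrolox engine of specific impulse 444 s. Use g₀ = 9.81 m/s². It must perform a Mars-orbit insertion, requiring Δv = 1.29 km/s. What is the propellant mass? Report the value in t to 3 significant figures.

propellant mass ≈ 81.0 t

v_e = Isp · g₀ = 444 × 9.81 = 4355.6 m/s.
From the ideal rocket equation, m₀/m_f = exp(Δv / v_e) = exp(1290 / 4355.6) = exp(0.2962) = 1.3447.
m_f = 316 / 1.3447 = 234.997 t, so propellant = m₀ − m_f = 316 − 234.997 = 81.003 t.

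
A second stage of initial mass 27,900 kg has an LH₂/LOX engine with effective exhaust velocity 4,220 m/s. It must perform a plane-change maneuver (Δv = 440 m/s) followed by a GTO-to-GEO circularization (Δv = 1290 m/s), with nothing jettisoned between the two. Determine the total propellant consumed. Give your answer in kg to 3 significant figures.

total propellant consumed ≈ 9380 kg

After the first burn: m = 27900 × exp(−440/4220.0) = 27900 × 0.90099 = 25,137.6 kg.
After the second burn: m = 25,137.6 × exp(−1290/4220.0) = 25,137.6 × 0.73662 = 18,516.9 kg.
Total propellant = m₀ − m_final = 27900 − 18,516.9 = 9,383.1 kg.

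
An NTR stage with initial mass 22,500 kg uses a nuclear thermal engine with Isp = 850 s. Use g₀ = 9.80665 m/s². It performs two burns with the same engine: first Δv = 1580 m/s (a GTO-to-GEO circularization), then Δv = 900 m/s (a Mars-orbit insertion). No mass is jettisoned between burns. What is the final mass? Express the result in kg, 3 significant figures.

v_e = Isp · g₀ = 850 × 9.80665 = 8335.7 m/s.
After the first burn: m = 22500 × exp(−1580/8335.7) = 22500 × 0.82733 = 18,614.9 kg.
After the second burn: m = 18,614.9 × exp(−900/8335.7) = 18,614.9 × 0.89765 = 16,709.7 kg.

final mass ≈ 16700 kg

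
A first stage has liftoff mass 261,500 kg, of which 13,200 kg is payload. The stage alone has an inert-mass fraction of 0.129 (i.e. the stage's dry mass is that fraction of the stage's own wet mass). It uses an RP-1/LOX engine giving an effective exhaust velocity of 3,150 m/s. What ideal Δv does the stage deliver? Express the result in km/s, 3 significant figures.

Δv ≈ 5.53 km/s

Stage wet mass = m₀ − payload = 261,500 − 13,200 = 248,300 kg.
Stage dry mass = ε × stage wet mass = 0.129 × 248,300 = 32,030.7 kg.
Burnout mass m_f = stage dry + payload = 32,030.7 + 13,200 = 45,230.7 kg.
From the ideal rocket equation, Δv = v_e · ln(261,500/45,230.7) = 3150.0 × ln(5.781) = 3150.0 × 1.7547 ≈ 5527 m/s.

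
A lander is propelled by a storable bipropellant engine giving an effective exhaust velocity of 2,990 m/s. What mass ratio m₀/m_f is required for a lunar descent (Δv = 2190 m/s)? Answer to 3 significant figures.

mass ratio ≈ 2.08

m₀/m_f = exp(Δv / v_e) = exp(2190 / 2990.0) = exp(0.7324) = 2.0802.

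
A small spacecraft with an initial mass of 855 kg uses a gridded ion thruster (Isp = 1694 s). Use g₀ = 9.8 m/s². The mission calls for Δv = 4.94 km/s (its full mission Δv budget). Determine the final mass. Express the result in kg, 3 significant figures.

final mass ≈ 635 kg

v_e = Isp · g₀ = 1694 × 9.8 = 16601.2 m/s.
From the ideal rocket equation, m₀/m_f = exp(Δv / v_e) = exp(4940 / 16601.2) = exp(0.2976) = 1.3466.
m_f = m₀ / 1.3466 = 855 / 1.3466 = 634.932 kg.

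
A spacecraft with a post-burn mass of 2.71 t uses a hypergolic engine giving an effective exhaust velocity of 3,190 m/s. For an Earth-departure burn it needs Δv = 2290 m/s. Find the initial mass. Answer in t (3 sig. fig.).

initial mass ≈ 5.56 t

From the ideal rocket equation, m₀/m_f = exp(Δv / v_e) = exp(2290 / 3190.0) = exp(0.7179) = 2.0501.
m₀ = m_f × 2.0501 = 2.71 × 2.0501 = 5.55577 t.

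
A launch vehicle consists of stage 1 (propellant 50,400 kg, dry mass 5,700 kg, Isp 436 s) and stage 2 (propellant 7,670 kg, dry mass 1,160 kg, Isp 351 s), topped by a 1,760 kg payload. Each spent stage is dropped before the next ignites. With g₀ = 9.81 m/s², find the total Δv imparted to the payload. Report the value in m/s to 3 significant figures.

Ignition mass of stage 1 = 50,400+5,700 + 7,670+1,160 + 1,760 = 66,690 kg.
Stage 1: m₀ = 66,690 kg, m_f = 66,690 − 50,400 = 16,290 kg; Δv = 436×9.81×ln(4.094) = 4277.2×1.4095 ≈ 6029 m/s.
Stage 2: m₀ = 10,590 kg, m_f = 10,590 − 7,670 = 2,920 kg; Δv = 351×9.81×ln(3.627) = 3443.3×1.2883 ≈ 4436 m/s.
Total Δv = 6029 + 4436 = 10465 m/s.

Δv ≈ 10500 m/s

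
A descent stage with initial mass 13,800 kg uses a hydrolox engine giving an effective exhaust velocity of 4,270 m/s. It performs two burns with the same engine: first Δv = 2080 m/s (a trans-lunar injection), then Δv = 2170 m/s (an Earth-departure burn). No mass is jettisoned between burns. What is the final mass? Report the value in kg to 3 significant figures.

final mass ≈ 5100 kg

After the first burn: m = 13800 × exp(−2080/4270.0) = 13800 × 0.61439 = 8,478.58 kg.
After the second burn: m = 8,478.58 × exp(−2170/4270.0) = 8,478.58 × 0.60158 = 5,100.54 kg.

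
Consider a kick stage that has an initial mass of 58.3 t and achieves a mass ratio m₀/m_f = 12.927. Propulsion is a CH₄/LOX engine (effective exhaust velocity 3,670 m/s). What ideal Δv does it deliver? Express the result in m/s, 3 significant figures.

Δv ≈ 9390 m/s

Δv = v_e · ln(12.927) = 3670.0 × 2.5593 ≈ 9392.7 m/s.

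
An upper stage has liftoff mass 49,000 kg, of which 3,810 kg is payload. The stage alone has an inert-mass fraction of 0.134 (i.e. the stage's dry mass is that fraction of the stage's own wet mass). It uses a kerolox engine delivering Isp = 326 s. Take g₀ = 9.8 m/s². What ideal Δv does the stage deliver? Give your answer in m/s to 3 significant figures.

Δv ≈ 5120 m/s

Stage wet mass = m₀ − payload = 49,000 − 3,810 = 45,190 kg.
Stage dry mass = ε × stage wet mass = 0.134 × 45,190 = 6,055.46 kg.
Burnout mass m_f = stage dry + payload = 6,055.46 + 3,810 = 9,865.46 kg.
v_e = Isp · g₀ = 326 × 9.8 = 3194.8 m/s.
Δv = v_e · ln(49,000/9,865.46) = 3194.8 × ln(4.967) = 3194.8 × 1.6028 ≈ 5121 m/s.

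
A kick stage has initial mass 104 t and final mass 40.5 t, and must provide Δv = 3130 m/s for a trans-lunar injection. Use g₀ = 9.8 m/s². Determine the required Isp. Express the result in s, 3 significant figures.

ln(m₀/m_f) = ln(104000/40500) = ln(2.568) = 0.9431.
Rocket equation: v_e = Δv / ln(m₀/m_f) = 3130 / 0.9431 = 3318.9 m/s.
Isp = v_e / g₀ = 3318.9 / 9.8 = 338.7 s.

Isp ≈ 339 s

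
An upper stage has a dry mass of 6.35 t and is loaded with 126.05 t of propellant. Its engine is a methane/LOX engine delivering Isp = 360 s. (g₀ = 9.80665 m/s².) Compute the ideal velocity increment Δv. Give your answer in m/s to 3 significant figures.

Δv ≈ 10700 m/s

v_e = Isp · g₀ = 360 × 9.80665 = 3530.4 m/s.
m₀ = m_dry + m_prop = 6.35 + 126.05 = 132.4 t.
Using Δv = v_e ln(m₀/m_f): Δv = v_e · ln(m₀/m_f) = 3530.4 × ln(20.85) = 3530.4 × 3.0374 ≈ 10723.1 m/s.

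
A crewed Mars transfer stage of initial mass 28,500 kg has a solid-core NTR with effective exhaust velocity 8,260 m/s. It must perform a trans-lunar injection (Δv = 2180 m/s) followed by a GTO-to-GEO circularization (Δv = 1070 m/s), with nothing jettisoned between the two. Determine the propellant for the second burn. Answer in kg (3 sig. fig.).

propellant for the second burn ≈ 2660 kg

After the first burn: m = 28500 × exp(−2180/8260.0) = 28500 × 0.76803 = 21,888.9 kg.
After the second burn: m = 21,888.9 × exp(−1070/8260.0) = 21,888.9 × 0.87850 = 19,229.4 kg.
Second-burn propellant = 21,888.9 − 19,229.4 = 2,659.5 kg.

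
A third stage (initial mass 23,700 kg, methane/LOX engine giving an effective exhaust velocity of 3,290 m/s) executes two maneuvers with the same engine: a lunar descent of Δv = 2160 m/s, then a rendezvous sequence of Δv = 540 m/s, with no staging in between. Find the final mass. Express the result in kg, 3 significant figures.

final mass ≈ 10400 kg

After the first burn: m = 23700 × exp(−2160/3290.0) = 23700 × 0.51865 = 12,292 kg.
After the second burn: m = 12,292 × exp(−540/3290.0) = 12,292 × 0.84863 = 10,431.4 kg.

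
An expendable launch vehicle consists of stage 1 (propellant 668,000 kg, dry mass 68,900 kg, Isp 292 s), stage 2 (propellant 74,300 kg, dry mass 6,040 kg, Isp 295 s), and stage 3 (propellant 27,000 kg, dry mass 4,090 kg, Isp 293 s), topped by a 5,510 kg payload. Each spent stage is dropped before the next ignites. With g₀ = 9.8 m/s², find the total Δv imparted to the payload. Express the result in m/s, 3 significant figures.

Δv ≈ 11100 m/s

Ignition mass of stage 1 = 668,000+68,900 + 74,300+6,040 + 27,000+4,090 + 5,510 = 853,840 kg.
Stage 1: m₀ = 853,840 kg, m_f = 853,840 − 668,000 = 185,840 kg; Δv = 292×9.8×ln(4.594) = 2861.6×1.5249 ≈ 4364 m/s.
Stage 2: m₀ = 116,940 kg, m_f = 116,940 − 74,300 = 42,640 kg; Δv = 295×9.8×ln(2.742) = 2891.0×1.0089 ≈ 2917 m/s.
Stage 3: m₀ = 36,600 kg, m_f = 36,600 − 27,000 = 9,600 kg; Δv = 293×9.8×ln(3.812) = 2871.4×1.3383 ≈ 3843 m/s.
Total Δv = 4364 + 2917 + 3843 = 11124 m/s.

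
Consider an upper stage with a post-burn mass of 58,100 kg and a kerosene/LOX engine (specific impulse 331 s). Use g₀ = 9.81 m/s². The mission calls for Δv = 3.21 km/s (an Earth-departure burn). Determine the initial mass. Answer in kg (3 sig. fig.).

v_e = Isp · g₀ = 331 × 9.81 = 3247.1 m/s.
From the ideal rocket equation, m₀/m_f = exp(Δv / v_e) = exp(3210 / 3247.1) = exp(0.9886) = 2.6874.
m₀ = m_f × 2.6874 = 58,100 × 2.6874 = 156,138 kg.

initial mass ≈ 156000 kg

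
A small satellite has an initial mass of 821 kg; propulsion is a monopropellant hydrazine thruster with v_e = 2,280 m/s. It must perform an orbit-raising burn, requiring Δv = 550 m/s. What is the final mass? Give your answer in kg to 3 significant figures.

m₀/m_f = exp(Δv / v_e) = exp(550 / 2280.0) = exp(0.2412) = 1.2728.
m_f = m₀ / 1.2728 = 821 / 1.2728 = 645.035 kg.

final mass ≈ 645 kg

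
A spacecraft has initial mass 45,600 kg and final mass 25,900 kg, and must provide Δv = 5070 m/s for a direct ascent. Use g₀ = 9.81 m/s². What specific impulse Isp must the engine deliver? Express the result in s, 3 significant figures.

ln(m₀/m_f) = ln(45600/25900) = ln(1.761) = 0.5657.
Using Δv = v_e ln(m₀/m_f): v_e = Δv / ln(m₀/m_f) = 5070 / 0.5657 = 8962.9 m/s.
Isp = v_e / g₀ = 8962.9 / 9.81 = 913.6 s.

Isp ≈ 914 s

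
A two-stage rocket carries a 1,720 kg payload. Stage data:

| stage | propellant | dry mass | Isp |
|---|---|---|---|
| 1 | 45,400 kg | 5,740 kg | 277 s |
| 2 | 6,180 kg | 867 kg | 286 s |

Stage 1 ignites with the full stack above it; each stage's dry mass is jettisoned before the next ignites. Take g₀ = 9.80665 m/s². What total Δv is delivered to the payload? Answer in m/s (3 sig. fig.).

Δv ≈ 7280 m/s

Ignition mass of stage 1 = 45,400+5,740 + 6,180+867 + 1,720 = 59,907 kg.
Stage 1: m₀ = 59,907 kg, m_f = 59,907 − 45,400 = 14,507 kg; Δv = 277×9.80665×ln(4.13) = 2716.4×1.4182 ≈ 3852 m/s.
Stage 2: m₀ = 8,767 kg, m_f = 8,767 − 6,180 = 2,587 kg; Δv = 286×9.80665×ln(3.389) = 2804.7×1.2205 ≈ 3423 m/s.
Total Δv = 3852 + 3423 = 7275 m/s.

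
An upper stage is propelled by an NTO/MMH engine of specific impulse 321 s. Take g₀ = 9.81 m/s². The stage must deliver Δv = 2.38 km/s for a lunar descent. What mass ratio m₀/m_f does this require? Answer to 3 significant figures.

v_e = Isp · g₀ = 321 × 9.81 = 3149.0 m/s.
m₀/m_f = exp(Δv / v_e) = exp(2380 / 3149.0) = exp(0.7558) = 2.1293.

mass ratio ≈ 2.13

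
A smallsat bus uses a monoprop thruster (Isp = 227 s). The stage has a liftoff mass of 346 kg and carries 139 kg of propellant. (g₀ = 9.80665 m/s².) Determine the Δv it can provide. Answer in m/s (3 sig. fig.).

Δv ≈ 1140 m/s

v_e = Isp · g₀ = 227 × 9.80665 = 2226.1 m/s.
m_f = m₀ − m_prop = 346 − 139 = 207 kg.
Δv = v_e · ln(m₀/m_f) = 2226.1 × ln(1.671) = 2226.1 × 0.5137 ≈ 1143.6 m/s.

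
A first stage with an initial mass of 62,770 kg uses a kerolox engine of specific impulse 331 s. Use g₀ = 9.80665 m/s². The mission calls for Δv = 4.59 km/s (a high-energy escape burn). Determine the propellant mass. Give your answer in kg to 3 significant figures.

v_e = Isp · g₀ = 331 × 9.80665 = 3246.0 m/s.
m₀/m_f = exp(Δv / v_e) = exp(4590 / 3246.0) = exp(1.4140) = 4.1126.
m_f = 62,770 / 4.1126 = 15,262.9 kg, so propellant = m₀ − m_f = 62,770 − 15,262.9 = 47,507.1 kg.

propellant mass ≈ 47500 kg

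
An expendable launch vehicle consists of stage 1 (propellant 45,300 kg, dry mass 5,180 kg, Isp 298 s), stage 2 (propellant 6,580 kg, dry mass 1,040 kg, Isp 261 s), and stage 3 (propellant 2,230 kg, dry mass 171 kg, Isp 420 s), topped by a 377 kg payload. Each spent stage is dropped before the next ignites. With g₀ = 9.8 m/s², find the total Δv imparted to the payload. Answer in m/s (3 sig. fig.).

Δv ≈ 13200 m/s

Ignition mass of stage 1 = 45,300+5,180 + 6,580+1,040 + 2,230+171 + 377 = 60,878 kg.
Stage 1: m₀ = 60,878 kg, m_f = 60,878 − 45,300 = 15,578 kg; Δv = 298×9.8×ln(3.908) = 2920.4×1.3630 ≈ 3981 m/s.
Stage 2: m₀ = 10,398 kg, m_f = 10,398 − 6,580 = 3,818 kg; Δv = 261×9.8×ln(2.723) = 2557.8×1.0019 ≈ 2563 m/s.
Stage 3: m₀ = 2,778 kg, m_f = 2,778 − 2,230 = 548 kg; Δv = 420×9.8×ln(5.069) = 4116.0×1.6232 ≈ 6681 m/s.
Total Δv = 3981 + 2563 + 6681 = 13225 m/s.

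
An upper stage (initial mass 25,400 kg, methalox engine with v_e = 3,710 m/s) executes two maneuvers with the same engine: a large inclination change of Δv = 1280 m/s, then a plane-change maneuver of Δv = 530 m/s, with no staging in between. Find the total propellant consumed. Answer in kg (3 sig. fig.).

total propellant consumed ≈ 9810 kg

After the first burn: m = 25400 × exp(−1280/3710.0) = 25400 × 0.70821 = 17,988.5 kg.
After the second burn: m = 17,988.5 × exp(−530/3710.0) = 17,988.5 × 0.86688 = 15,593.9 kg.
Total propellant = m₀ − m_final = 25400 − 15,593.9 = 9,806.1 kg.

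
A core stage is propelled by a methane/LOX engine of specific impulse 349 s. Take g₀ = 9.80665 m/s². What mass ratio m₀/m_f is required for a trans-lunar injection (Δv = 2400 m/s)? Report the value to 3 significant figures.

v_e = Isp · g₀ = 349 × 9.80665 = 3422.5 m/s.
By the Tsiolkovsky rocket equation, m₀/m_f = exp(Δv / v_e) = exp(2400 / 3422.5) = exp(0.7012) = 2.0162.

mass ratio ≈ 2.02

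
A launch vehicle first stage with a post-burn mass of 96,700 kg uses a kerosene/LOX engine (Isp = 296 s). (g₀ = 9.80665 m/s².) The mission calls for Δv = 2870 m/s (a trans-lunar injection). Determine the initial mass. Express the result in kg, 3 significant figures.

v_e = Isp · g₀ = 296 × 9.80665 = 2902.8 m/s.
m₀/m_f = exp(Δv / v_e) = exp(2870 / 2902.8) = exp(0.9887) = 2.6878.
m₀ = m_f × 2.6878 = 96,700 × 2.6878 = 259,910 kg.

initial mass ≈ 260000 kg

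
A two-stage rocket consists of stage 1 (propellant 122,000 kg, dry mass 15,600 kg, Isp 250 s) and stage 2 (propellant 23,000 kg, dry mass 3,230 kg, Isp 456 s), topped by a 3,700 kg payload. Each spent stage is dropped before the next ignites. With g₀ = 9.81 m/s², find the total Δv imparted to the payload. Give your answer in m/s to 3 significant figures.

Δv ≈ 9740 m/s

Ignition mass of stage 1 = 122,000+15,600 + 23,000+3,230 + 3,700 = 167,530 kg.
Stage 1: m₀ = 167,530 kg, m_f = 167,530 − 122,000 = 45,530 kg; Δv = 250×9.81×ln(3.68) = 2452.5×1.3028 ≈ 3195 m/s.
Stage 2: m₀ = 29,930 kg, m_f = 29,930 − 23,000 = 6,930 kg; Δv = 456×9.81×ln(4.319) = 4473.4×1.4630 ≈ 6545 m/s.
Total Δv = 3195 + 6545 = 9740 m/s.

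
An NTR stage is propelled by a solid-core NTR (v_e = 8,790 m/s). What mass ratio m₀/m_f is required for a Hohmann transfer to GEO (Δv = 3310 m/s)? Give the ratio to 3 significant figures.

mass ratio ≈ 1.46

m₀/m_f = exp(Δv / v_e) = exp(3310 / 8790.0) = exp(0.3766) = 1.4573.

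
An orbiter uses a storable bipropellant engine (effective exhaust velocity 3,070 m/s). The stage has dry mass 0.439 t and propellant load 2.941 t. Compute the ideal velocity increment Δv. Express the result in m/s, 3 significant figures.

m₀ = m_dry + m_prop = 0.439 + 2.941 = 3.38 t.
By the Tsiolkovsky rocket equation, Δv = v_e · ln(m₀/m_f) = 3070.0 × ln(7.699) = 3070.0 × 2.0411 ≈ 6266.3 m/s.

Δv ≈ 6270 m/s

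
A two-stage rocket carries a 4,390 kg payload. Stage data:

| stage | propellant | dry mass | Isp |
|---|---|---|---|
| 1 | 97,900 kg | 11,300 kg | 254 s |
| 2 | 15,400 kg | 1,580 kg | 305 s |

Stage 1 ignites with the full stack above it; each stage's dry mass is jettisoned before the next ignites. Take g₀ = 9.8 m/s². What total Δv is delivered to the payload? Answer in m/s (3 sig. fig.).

Ignition mass of stage 1 = 97,900+11,300 + 15,400+1,580 + 4,390 = 130,570 kg.
Stage 1: m₀ = 130,570 kg, m_f = 130,570 − 97,900 = 32,670 kg; Δv = 254×9.8×ln(3.997) = 2489.2×1.3855 ≈ 3449 m/s.
Stage 2: m₀ = 21,370 kg, m_f = 21,370 − 15,400 = 5,970 kg; Δv = 305×9.8×ln(3.58) = 2989.0×1.2752 ≈ 3812 m/s.
Total Δv = 3449 + 3812 = 7261 m/s.

Δv ≈ 7260 m/s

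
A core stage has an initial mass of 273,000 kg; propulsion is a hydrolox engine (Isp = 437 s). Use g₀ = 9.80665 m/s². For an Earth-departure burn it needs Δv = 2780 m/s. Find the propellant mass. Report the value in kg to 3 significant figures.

propellant mass ≈ 130000 kg

v_e = Isp · g₀ = 437 × 9.80665 = 4285.5 m/s.
Using Δv = v_e ln(m₀/m_f): m₀/m_f = exp(Δv / v_e) = exp(2780 / 4285.5) = exp(0.6487) = 1.9130.
m_f = 273,000 / 1.9130 = 142,708 kg, so propellant = m₀ − m_f = 273,000 − 142,708 = 130,292 kg.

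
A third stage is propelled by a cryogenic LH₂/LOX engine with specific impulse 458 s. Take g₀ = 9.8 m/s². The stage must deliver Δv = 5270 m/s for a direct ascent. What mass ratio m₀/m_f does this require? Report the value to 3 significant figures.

mass ratio ≈ 3.24

v_e = Isp · g₀ = 458 × 9.8 = 4488.4 m/s.
Using Δv = v_e ln(m₀/m_f): m₀/m_f = exp(Δv / v_e) = exp(5270 / 4488.4) = exp(1.1741) = 3.2354.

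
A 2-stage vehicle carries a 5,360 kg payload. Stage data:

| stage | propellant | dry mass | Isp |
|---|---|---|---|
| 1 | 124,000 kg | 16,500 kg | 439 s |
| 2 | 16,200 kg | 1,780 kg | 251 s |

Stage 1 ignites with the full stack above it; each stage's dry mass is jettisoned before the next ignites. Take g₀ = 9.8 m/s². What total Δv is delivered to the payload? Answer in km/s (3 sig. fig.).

Ignition mass of stage 1 = 124,000+16,500 + 16,200+1,780 + 5,360 = 163,840 kg.
Stage 1: m₀ = 163,840 kg, m_f = 163,840 − 124,000 = 39,840 kg; Δv = 439×9.8×ln(4.112) = 4302.2×1.4140 ≈ 6083 m/s.
Stage 2: m₀ = 23,340 kg, m_f = 23,340 − 16,200 = 7,140 kg; Δv = 251×9.8×ln(3.269) = 2459.8×1.1845 ≈ 2914 m/s.
Total Δv = 6083 + 2914 = 8997 m/s.

Δv ≈ 9.00 km/s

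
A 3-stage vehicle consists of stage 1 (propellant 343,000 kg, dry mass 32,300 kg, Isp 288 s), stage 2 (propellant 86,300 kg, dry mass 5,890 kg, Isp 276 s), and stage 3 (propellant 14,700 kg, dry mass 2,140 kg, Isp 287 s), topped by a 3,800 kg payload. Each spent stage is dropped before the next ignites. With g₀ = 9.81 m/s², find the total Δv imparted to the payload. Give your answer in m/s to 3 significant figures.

Ignition mass of stage 1 = 343,000+32,300 + 86,300+5,890 + 14,700+2,140 + 3,800 = 488,130 kg.
Stage 1: m₀ = 488,130 kg, m_f = 488,130 − 343,000 = 145,130 kg; Δv = 288×9.81×ln(3.363) = 2825.3×1.2130 ≈ 3427 m/s.
Stage 2: m₀ = 112,830 kg, m_f = 112,830 − 86,300 = 26,530 kg; Δv = 276×9.81×ln(4.253) = 2707.6×1.4476 ≈ 3919 m/s.
Stage 3: m₀ = 20,640 kg, m_f = 20,640 − 14,700 = 5,940 kg; Δv = 287×9.81×ln(3.475) = 2815.5×1.2455 ≈ 3507 m/s.
Total Δv = 3427 + 3919 + 3507 = 10853 m/s.

Δv ≈ 10900 m/s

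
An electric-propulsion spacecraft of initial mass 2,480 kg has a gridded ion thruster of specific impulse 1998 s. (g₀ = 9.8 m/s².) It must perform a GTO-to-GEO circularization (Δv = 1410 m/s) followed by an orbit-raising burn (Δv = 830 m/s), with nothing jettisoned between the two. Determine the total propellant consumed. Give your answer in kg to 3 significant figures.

v_e = Isp · g₀ = 1998 × 9.8 = 19580.4 m/s.
After the first burn: m = 2480 × exp(−1410/19580.4) = 2480 × 0.93052 = 2,307.69 kg.
After the second burn: m = 2,307.69 × exp(−830/19580.4) = 2,307.69 × 0.95850 = 2,211.92 kg.
Total propellant = m₀ − m_final = 2480 − 2,211.92 = 268.08 kg.

total propellant consumed ≈ 268 kg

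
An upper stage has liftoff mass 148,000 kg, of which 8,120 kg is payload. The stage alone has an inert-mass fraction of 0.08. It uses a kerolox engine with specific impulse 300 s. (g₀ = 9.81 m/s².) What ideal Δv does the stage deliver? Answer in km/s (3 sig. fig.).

Stage wet mass = m₀ − payload = 148,000 − 8,120 = 139,880 kg.
Stage dry mass = ε × stage wet mass = 0.08 × 139,880 = 11,190.4 kg.
Burnout mass m_f = stage dry + payload = 11,190.4 + 8,120 = 19,310.4 kg.
v_e = Isp · g₀ = 300 × 9.81 = 2943.0 m/s.
From the ideal rocket equation, Δv = v_e · ln(148,000/19,310.4) = 2943.0 × ln(7.664) = 2943.0 × 2.0366 ≈ 5994 m/s.

Δv ≈ 5.99 km/s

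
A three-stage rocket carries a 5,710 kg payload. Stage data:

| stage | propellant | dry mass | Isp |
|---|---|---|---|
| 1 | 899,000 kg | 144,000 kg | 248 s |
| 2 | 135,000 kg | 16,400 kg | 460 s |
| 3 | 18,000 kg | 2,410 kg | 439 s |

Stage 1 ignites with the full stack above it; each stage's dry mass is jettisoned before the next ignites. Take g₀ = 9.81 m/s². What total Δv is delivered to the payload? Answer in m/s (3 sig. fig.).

Δv ≈ 14700 m/s

Ignition mass of stage 1 = 899,000+144,000 + 135,000+16,400 + 18,000+2,410 + 5,710 = 1,220,520 kg.
Stage 1: m₀ = 1,220,520 kg, m_f = 1,220,520 − 899,000 = 321,520 kg; Δv = 248×9.81×ln(3.796) = 2432.9×1.3340 ≈ 3245 m/s.
Stage 2: m₀ = 177,520 kg, m_f = 177,520 − 135,000 = 42,520 kg; Δv = 460×9.81×ln(4.175) = 4512.6×1.4291 ≈ 6449 m/s.
Stage 3: m₀ = 26,120 kg, m_f = 26,120 − 18,000 = 8,120 kg; Δv = 439×9.81×ln(3.217) = 4306.6×1.1684 ≈ 5032 m/s.
Total Δv = 3245 + 6449 + 5032 = 14726 m/s.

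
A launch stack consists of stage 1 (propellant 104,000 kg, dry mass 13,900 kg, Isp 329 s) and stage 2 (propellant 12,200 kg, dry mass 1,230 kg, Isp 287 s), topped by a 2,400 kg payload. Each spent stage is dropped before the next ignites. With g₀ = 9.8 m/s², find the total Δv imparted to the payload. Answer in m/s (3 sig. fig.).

Δv ≈ 8990 m/s

Ignition mass of stage 1 = 104,000+13,900 + 12,200+1,230 + 2,400 = 133,730 kg.
Stage 1: m₀ = 133,730 kg, m_f = 133,730 − 104,000 = 29,730 kg; Δv = 329×9.8×ln(4.498) = 3224.2×1.5037 ≈ 4848 m/s.
Stage 2: m₀ = 15,830 kg, m_f = 15,830 − 12,200 = 3,630 kg; Δv = 287×9.8×ln(4.361) = 2812.6×1.4727 ≈ 4142 m/s.
Total Δv = 4848 + 4142 = 8990 m/s.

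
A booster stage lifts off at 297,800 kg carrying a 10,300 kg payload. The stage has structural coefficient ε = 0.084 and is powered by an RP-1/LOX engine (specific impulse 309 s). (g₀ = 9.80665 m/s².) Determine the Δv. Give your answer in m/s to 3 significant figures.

Δv ≈ 6540 m/s

Stage wet mass = m₀ − payload = 297,800 − 10,300 = 287,500 kg.
Stage dry mass = ε × stage wet mass = 0.084 × 287,500 = 24,150 kg.
Burnout mass m_f = stage dry + payload = 24,150 + 10,300 = 34,450 kg.
v_e = Isp · g₀ = 309 × 9.80665 = 3030.3 m/s.
Δv = v_e · ln(297,800/34,450) = 3030.3 × ln(8.644) = 3030.3 × 2.1569 ≈ 6536 m/s.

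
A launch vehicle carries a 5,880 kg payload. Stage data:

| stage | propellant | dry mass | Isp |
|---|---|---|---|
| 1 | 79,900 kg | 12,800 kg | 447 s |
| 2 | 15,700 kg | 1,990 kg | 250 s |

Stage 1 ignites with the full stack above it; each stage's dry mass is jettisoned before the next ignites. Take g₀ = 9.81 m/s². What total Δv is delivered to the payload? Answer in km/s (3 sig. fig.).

Δv ≈ 7.79 km/s

Ignition mass of stage 1 = 79,900+12,800 + 15,700+1,990 + 5,880 = 116,270 kg.
Stage 1: m₀ = 116,270 kg, m_f = 116,270 − 79,900 = 36,370 kg; Δv = 447×9.81×ln(3.197) = 4385.1×1.1622 ≈ 5096 m/s.
Stage 2: m₀ = 23,570 kg, m_f = 23,570 − 15,700 = 7,870 kg; Δv = 250×9.81×ln(2.995) = 2452.5×1.0969 ≈ 2690 m/s.
Total Δv = 5096 + 2690 = 7786 m/s.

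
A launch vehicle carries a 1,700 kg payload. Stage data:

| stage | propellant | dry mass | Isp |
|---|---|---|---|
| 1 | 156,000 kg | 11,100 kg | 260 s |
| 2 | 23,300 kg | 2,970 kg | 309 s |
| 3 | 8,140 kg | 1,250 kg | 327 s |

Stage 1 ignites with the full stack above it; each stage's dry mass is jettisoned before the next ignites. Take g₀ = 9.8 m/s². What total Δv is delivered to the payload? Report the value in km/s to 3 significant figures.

Ignition mass of stage 1 = 156,000+11,100 + 23,300+2,970 + 8,140+1,250 + 1,700 = 204,460 kg.
Stage 1: m₀ = 204,460 kg, m_f = 204,460 − 156,000 = 48,460 kg; Δv = 260×9.8×ln(4.219) = 2548.0×1.4396 ≈ 3668 m/s.
Stage 2: m₀ = 37,360 kg, m_f = 37,360 − 23,300 = 14,060 kg; Δv = 309×9.8×ln(2.657) = 3028.2×0.9773 ≈ 2959 m/s.
Stage 3: m₀ = 11,090 kg, m_f = 11,090 − 8,140 = 2,950 kg; Δv = 327×9.8×ln(3.759) = 3204.6×1.3242 ≈ 4244 m/s.
Total Δv = 3668 + 2959 + 4244 = 10871 m/s.

Δv ≈ 10.9 km/s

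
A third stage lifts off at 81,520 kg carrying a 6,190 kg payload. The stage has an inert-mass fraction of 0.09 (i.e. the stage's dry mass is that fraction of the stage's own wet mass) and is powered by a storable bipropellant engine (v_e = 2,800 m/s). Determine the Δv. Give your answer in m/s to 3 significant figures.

Δv ≈ 5150 m/s

Stage wet mass = m₀ − payload = 81,520 − 6,190 = 75,330 kg.
Stage dry mass = ε × stage wet mass = 0.09 × 75,330 = 6,779.7 kg.
Burnout mass m_f = stage dry + payload = 6,779.7 + 6,190 = 12,969.7 kg.
Rocket equation: Δv = v_e · ln(81,520/12,969.7) = 2800.0 × ln(6.285) = 2800.0 × 1.8382 ≈ 5147 m/s.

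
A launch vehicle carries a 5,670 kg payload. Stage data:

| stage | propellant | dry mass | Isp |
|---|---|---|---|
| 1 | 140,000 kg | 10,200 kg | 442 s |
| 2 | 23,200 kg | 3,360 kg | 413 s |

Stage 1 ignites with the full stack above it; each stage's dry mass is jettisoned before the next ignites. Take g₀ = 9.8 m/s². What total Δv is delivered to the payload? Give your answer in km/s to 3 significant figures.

Ignition mass of stage 1 = 140,000+10,200 + 23,200+3,360 + 5,670 = 182,430 kg.
Stage 1: m₀ = 182,430 kg, m_f = 182,430 − 140,000 = 42,430 kg; Δv = 442×9.8×ln(4.3) = 4331.6×1.4585 ≈ 6318 m/s.
Stage 2: m₀ = 32,230 kg, m_f = 32,230 − 23,200 = 9,030 kg; Δv = 413×9.8×ln(3.569) = 4047.4×1.2723 ≈ 5150 m/s.
Total Δv = 6318 + 5150 = 11468 m/s.

Δv ≈ 11.5 km/s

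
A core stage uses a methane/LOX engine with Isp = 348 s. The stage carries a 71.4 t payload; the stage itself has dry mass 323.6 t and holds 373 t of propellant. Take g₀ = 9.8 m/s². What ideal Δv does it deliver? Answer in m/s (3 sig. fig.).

v_e = Isp · g₀ = 348 × 9.8 = 3410.4 m/s.
m₀ = payload + dry + propellant = 71.4 + 323.6 + 373 = 768 t.
m_f = payload + dry = 71.4 + 323.6 = 395 t.
By the Tsiolkovsky rocket equation, Δv = v_e · ln(m₀/m_f) = 3410.4 × ln(1.944) = 3410.4 × 0.6649 ≈ 2267.6 m/s.

Δv ≈ 2270 m/s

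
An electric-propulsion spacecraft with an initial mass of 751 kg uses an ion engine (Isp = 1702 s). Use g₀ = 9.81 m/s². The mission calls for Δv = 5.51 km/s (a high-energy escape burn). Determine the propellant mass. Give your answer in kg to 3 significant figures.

propellant mass ≈ 211 kg

v_e = Isp · g₀ = 1702 × 9.81 = 16696.6 m/s.
Using Δv = v_e ln(m₀/m_f): m₀/m_f = exp(Δv / v_e) = exp(5510 / 16696.6) = exp(0.3300) = 1.3910.
m_f = 751 / 1.3910 = 539.899 kg, so propellant = m₀ − m_f = 751 − 539.899 = 211.101 kg.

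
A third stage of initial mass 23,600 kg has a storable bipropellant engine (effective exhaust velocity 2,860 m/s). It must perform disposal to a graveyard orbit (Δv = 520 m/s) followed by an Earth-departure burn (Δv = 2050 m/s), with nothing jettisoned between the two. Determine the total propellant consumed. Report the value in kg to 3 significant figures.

total propellant consumed ≈ 14000 kg

After the first burn: m = 23600 × exp(−520/2860.0) = 23600 × 0.83375 = 19,676.5 kg.
After the second burn: m = 19,676.5 × exp(−2050/2860.0) = 19,676.5 × 0.48832 = 9,608.43 kg.
Total propellant = m₀ − m_final = 23600 − 9,608.43 = 13,991.57 kg.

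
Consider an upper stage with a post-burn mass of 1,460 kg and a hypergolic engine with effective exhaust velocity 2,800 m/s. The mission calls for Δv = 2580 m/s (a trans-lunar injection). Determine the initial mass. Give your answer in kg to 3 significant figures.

Rocket equation: m₀/m_f = exp(Δv / v_e) = exp(2580 / 2800.0) = exp(0.9214) = 2.5129.
m₀ = m_f × 2.5129 = 1,460 × 2.5129 = 3,668.83 kg.

initial mass ≈ 3670 kg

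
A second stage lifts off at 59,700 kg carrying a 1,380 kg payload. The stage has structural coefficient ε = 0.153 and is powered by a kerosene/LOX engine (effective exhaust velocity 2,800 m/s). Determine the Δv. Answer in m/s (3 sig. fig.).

Stage wet mass = m₀ − payload = 59,700 − 1,380 = 58,320 kg.
Stage dry mass = ε × stage wet mass = 0.153 × 58,320 = 8,922.96 kg.
Burnout mass m_f = stage dry + payload = 8,922.96 + 1,380 = 10,302.96 kg.
Rocket equation: Δv = v_e · ln(59,700/10,302.96) = 2800.0 × ln(5.794) = 2800.0 × 1.7569 ≈ 4919 m/s.

Δv ≈ 4920 m/s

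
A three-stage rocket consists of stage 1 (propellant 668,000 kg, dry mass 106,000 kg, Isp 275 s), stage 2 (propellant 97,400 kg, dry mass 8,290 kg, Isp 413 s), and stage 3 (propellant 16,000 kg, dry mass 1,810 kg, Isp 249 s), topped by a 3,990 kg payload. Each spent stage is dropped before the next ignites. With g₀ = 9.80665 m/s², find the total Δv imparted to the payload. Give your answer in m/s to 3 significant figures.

Ignition mass of stage 1 = 668,000+106,000 + 97,400+8,290 + 16,000+1,810 + 3,990 = 901,490 kg.
Stage 1: m₀ = 901,490 kg, m_f = 901,490 − 668,000 = 233,490 kg; Δv = 275×9.80665×ln(3.861) = 2696.8×1.3509 ≈ 3643 m/s.
Stage 2: m₀ = 127,490 kg, m_f = 127,490 − 97,400 = 30,090 kg; Δv = 413×9.80665×ln(4.237) = 4050.1×1.4438 ≈ 5848 m/s.
Stage 3: m₀ = 21,800 kg, m_f = 21,800 − 16,000 = 5,800 kg; Δv = 249×9.80665×ln(3.759) = 2441.9×1.3241 ≈ 3233 m/s.
Total Δv = 3643 + 5848 + 3233 = 12724 m/s.

Δv ≈ 12700 m/s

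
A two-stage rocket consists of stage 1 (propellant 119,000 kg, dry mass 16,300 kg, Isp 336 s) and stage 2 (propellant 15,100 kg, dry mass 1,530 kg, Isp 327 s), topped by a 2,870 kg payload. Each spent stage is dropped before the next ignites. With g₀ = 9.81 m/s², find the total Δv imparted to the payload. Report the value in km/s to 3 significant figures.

Ignition mass of stage 1 = 119,000+16,300 + 15,100+1,530 + 2,870 = 154,800 kg.
Stage 1: m₀ = 154,800 kg, m_f = 154,800 − 119,000 = 35,800 kg; Δv = 336×9.81×ln(4.324) = 3296.2×1.4642 ≈ 4826 m/s.
Stage 2: m₀ = 19,500 kg, m_f = 19,500 − 15,100 = 4,400 kg; Δv = 327×9.81×ln(4.432) = 3207.9×1.4888 ≈ 4776 m/s.
Total Δv = 4826 + 4776 = 9602 m/s.

Δv ≈ 9.60 km/s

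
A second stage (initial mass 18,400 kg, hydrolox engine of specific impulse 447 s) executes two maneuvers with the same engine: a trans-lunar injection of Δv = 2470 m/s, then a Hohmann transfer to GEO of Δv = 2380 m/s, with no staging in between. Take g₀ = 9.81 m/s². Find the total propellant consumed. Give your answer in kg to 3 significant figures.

v_e = Isp · g₀ = 447 × 9.81 = 4385.1 m/s.
After the first burn: m = 18400 × exp(−2470/4385.1) = 18400 × 0.56934 = 10,475.9 kg.
After the second burn: m = 10,475.9 × exp(−2380/4385.1) = 10,475.9 × 0.58115 = 6,088.07 kg.
Total propellant = m₀ − m_final = 18400 − 6,088.07 = 12,311.93 kg.

total propellant consumed ≈ 12300 kg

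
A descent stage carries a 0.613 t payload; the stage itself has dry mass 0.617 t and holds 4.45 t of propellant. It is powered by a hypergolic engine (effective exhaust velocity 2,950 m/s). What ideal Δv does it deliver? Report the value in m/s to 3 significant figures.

m₀ = payload + dry + propellant = 0.613 + 0.617 + 4.45 = 5.68 t.
m_f = payload + dry = 0.613 + 0.617 = 1.23 t.
Rocket equation: Δv = v_e · ln(m₀/m_f) = 2950.0 × ln(4.618) = 2950.0 × 1.5299 ≈ 4513.3 m/s.

Δv ≈ 4510 m/s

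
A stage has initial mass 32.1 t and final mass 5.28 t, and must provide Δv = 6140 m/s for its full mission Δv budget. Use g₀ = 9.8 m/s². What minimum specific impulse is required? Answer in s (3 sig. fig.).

Isp ≈ 347 s

ln(m₀/m_f) = ln(32100/5280) = ln(6.08) = 1.8049.
v_e = Δv / ln(m₀/m_f) = 6140 / 1.8049 = 3401.8 m/s.
Isp = v_e / g₀ = 3401.8 / 9.8 = 347.1 s.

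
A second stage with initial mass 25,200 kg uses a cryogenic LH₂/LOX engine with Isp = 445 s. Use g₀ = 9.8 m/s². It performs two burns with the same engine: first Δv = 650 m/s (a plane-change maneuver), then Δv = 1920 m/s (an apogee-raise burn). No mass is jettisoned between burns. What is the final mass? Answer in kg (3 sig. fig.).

final mass ≈ 14000 kg

v_e = Isp · g₀ = 445 × 9.8 = 4361.0 m/s.
After the first burn: m = 25200 × exp(−650/4361.0) = 25200 × 0.86153 = 21,710.6 kg.
After the second burn: m = 21,710.6 × exp(−1920/4361.0) = 21,710.6 × 0.64387 = 13,978.8 kg.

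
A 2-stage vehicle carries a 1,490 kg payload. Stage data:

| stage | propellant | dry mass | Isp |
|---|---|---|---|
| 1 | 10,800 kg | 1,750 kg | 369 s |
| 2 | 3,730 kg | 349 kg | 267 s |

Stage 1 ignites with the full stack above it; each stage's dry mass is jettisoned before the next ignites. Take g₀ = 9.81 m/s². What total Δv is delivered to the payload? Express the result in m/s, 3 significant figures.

Δv ≈ 6180 m/s

Ignition mass of stage 1 = 10,800+1,750 + 3,730+349 + 1,490 = 18,119 kg.
Stage 1: m₀ = 18,119 kg, m_f = 18,119 − 10,800 = 7,319 kg; Δv = 369×9.81×ln(2.476) = 3619.9×0.9065 ≈ 3281 m/s.
Stage 2: m₀ = 5,569 kg, m_f = 5,569 − 3,730 = 1,839 kg; Δv = 267×9.81×ln(3.028) = 2619.3×1.1080 ≈ 2902 m/s.
Total Δv = 3281 + 2902 = 6183 m/s.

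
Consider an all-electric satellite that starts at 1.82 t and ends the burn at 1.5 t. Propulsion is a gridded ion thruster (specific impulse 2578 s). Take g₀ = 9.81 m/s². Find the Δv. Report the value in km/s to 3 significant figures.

v_e = Isp · g₀ = 2578 × 9.81 = 25290.2 m/s.
From the ideal rocket equation, Δv = v_e · ln(m₀/m_f) = 25290.2 × ln(1.213) = 25290.2 × 0.1934 ≈ 4890.4 m/s.

Δv ≈ 4.89 km/s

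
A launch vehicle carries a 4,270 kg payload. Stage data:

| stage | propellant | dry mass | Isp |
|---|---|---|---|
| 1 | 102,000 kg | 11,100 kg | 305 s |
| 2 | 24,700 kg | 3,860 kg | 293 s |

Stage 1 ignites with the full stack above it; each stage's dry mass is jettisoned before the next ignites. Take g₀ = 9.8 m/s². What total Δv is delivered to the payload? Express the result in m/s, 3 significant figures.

Ignition mass of stage 1 = 102,000+11,100 + 24,700+3,860 + 4,270 = 145,930 kg.
Stage 1: m₀ = 145,930 kg, m_f = 145,930 − 102,000 = 43,930 kg; Δv = 305×9.8×ln(3.322) = 2989.0×1.2005 ≈ 3588 m/s.
Stage 2: m₀ = 32,830 kg, m_f = 32,830 − 24,700 = 8,130 kg; Δv = 293×9.8×ln(4.038) = 2871.4×1.3958 ≈ 4008 m/s.
Total Δv = 3588 + 4008 = 7596 m/s.

Δv ≈ 7600 m/s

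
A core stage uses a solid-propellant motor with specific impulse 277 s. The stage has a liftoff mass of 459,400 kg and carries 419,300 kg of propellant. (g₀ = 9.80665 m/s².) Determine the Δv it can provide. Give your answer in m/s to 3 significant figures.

v_e = Isp · g₀ = 277 × 9.80665 = 2716.4 m/s.
m_f = m₀ − m_prop = 459,400 − 419,300 = 40,100 kg.
Rocket equation: Δv = v_e · ln(m₀/m_f) = 2716.4 × ln(11.46) = 2716.4 × 2.4385 ≈ 6624.2 m/s.

Δv ≈ 6620 m/s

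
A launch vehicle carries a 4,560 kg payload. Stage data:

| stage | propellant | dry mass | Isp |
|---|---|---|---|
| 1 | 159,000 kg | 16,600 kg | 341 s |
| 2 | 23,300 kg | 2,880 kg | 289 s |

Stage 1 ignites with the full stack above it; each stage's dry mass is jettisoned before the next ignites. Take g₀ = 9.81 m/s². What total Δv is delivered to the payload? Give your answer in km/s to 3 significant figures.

Ignition mass of stage 1 = 159,000+16,600 + 23,300+2,880 + 4,560 = 206,340 kg.
Stage 1: m₀ = 206,340 kg, m_f = 206,340 − 159,000 = 47,340 kg; Δv = 341×9.81×ln(4.359) = 3345.2×1.4722 ≈ 4925 m/s.
Stage 2: m₀ = 30,740 kg, m_f = 30,740 − 23,300 = 7,440 kg; Δv = 289×9.81×ln(4.132) = 2835.1×1.4187 ≈ 4022 m/s.
Total Δv = 4925 + 4022 = 8947 m/s.

Δv ≈ 8.95 km/s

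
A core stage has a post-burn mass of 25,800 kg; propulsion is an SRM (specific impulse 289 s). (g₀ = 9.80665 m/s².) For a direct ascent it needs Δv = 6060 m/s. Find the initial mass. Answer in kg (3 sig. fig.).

initial mass ≈ 219000 kg

v_e = Isp · g₀ = 289 × 9.80665 = 2834.1 m/s.
Using Δv = v_e ln(m₀/m_f): m₀/m_f = exp(Δv / v_e) = exp(6060 / 2834.1) = exp(2.1382) = 8.4844.
m₀ = m_f × 8.4844 = 25,800 × 8.4844 = 218,898 kg.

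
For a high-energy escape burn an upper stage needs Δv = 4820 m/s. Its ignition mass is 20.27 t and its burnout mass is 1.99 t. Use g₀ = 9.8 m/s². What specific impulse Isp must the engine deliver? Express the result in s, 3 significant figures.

Isp ≈ 212 s

ln(m₀/m_f) = ln(20270/1990) = ln(10.19) = 2.3210.
v_e = Δv / ln(m₀/m_f) = 4820 / 2.3210 = 2076.7 m/s.
Isp = v_e / g₀ = 2076.7 / 9.8 = 211.9 s.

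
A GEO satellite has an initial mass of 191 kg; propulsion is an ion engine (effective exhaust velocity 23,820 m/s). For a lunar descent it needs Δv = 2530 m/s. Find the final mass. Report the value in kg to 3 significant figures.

final mass ≈ 172 kg

m₀/m_f = exp(Δv / v_e) = exp(2530 / 23820.0) = exp(0.1062) = 1.1121.
m_f = m₀ / 1.1121 = 191 / 1.1121 = 171.747 kg.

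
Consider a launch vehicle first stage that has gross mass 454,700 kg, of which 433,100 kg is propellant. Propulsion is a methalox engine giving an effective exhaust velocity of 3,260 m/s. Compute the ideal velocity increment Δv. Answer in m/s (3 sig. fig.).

m_f = m₀ − m_prop = 454,700 − 433,100 = 21,600 kg.
Δv = v_e · ln(m₀/m_f) = 3260.0 × ln(21.05) = 3260.0 × 3.0469 ≈ 9933.0 m/s.

Δv ≈ 9930 m/s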